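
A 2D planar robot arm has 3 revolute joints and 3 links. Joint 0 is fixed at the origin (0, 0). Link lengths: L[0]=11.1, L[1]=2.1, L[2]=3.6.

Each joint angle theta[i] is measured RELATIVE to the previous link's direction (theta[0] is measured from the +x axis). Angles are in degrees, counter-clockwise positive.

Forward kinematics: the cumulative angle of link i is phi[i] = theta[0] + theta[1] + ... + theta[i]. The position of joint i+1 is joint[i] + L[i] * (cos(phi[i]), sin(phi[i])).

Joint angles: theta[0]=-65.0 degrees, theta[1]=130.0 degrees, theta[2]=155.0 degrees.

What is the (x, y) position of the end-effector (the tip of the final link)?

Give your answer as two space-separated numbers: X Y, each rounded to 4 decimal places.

joint[0] = (0.0000, 0.0000)  (base)
link 0: phi[0] = -65 = -65 deg
  cos(-65 deg) = 0.4226, sin(-65 deg) = -0.9063
  joint[1] = (0.0000, 0.0000) + 11.1 * (0.4226, -0.9063) = (0.0000 + 4.6911, 0.0000 + -10.0600) = (4.6911, -10.0600)
link 1: phi[1] = -65 + 130 = 65 deg
  cos(65 deg) = 0.4226, sin(65 deg) = 0.9063
  joint[2] = (4.6911, -10.0600) + 2.1 * (0.4226, 0.9063) = (4.6911 + 0.8875, -10.0600 + 1.9032) = (5.5786, -8.1568)
link 2: phi[2] = -65 + 130 + 155 = 220 deg
  cos(220 deg) = -0.7660, sin(220 deg) = -0.6428
  joint[3] = (5.5786, -8.1568) + 3.6 * (-0.7660, -0.6428) = (5.5786 + -2.7578, -8.1568 + -2.3140) = (2.8208, -10.4708)
End effector: (2.8208, -10.4708)

Answer: 2.8208 -10.4708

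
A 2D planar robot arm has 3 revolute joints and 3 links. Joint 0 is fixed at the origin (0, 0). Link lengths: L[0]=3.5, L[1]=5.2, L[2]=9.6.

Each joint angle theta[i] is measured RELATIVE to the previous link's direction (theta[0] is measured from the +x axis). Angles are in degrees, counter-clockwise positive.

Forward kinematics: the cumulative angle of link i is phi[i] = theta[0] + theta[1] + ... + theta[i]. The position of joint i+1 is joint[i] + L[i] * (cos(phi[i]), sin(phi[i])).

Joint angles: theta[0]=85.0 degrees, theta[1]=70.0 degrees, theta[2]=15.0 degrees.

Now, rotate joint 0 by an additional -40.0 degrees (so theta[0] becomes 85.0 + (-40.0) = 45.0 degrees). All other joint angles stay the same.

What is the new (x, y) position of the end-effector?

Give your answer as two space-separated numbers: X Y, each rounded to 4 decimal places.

Answer: -5.8935 14.5417

Derivation:
joint[0] = (0.0000, 0.0000)  (base)
link 0: phi[0] = 45 = 45 deg
  cos(45 deg) = 0.7071, sin(45 deg) = 0.7071
  joint[1] = (0.0000, 0.0000) + 3.5 * (0.7071, 0.7071) = (0.0000 + 2.4749, 0.0000 + 2.4749) = (2.4749, 2.4749)
link 1: phi[1] = 45 + 70 = 115 deg
  cos(115 deg) = -0.4226, sin(115 deg) = 0.9063
  joint[2] = (2.4749, 2.4749) + 5.2 * (-0.4226, 0.9063) = (2.4749 + -2.1976, 2.4749 + 4.7128) = (0.2773, 7.1877)
link 2: phi[2] = 45 + 70 + 15 = 130 deg
  cos(130 deg) = -0.6428, sin(130 deg) = 0.7660
  joint[3] = (0.2773, 7.1877) + 9.6 * (-0.6428, 0.7660) = (0.2773 + -6.1708, 7.1877 + 7.3540) = (-5.8935, 14.5417)
End effector: (-5.8935, 14.5417)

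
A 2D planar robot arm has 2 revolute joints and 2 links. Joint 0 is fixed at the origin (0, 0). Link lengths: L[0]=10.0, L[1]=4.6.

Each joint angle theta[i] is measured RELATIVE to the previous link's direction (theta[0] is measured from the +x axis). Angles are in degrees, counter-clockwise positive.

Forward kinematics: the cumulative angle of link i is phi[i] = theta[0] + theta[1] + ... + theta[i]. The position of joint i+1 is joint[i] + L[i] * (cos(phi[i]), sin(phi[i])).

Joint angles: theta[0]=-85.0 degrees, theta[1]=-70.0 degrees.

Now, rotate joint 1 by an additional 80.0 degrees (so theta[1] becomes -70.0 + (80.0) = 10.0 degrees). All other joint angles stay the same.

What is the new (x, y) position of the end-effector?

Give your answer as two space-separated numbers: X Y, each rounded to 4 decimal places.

joint[0] = (0.0000, 0.0000)  (base)
link 0: phi[0] = -85 = -85 deg
  cos(-85 deg) = 0.0872, sin(-85 deg) = -0.9962
  joint[1] = (0.0000, 0.0000) + 10 * (0.0872, -0.9962) = (0.0000 + 0.8716, 0.0000 + -9.9619) = (0.8716, -9.9619)
link 1: phi[1] = -85 + 10 = -75 deg
  cos(-75 deg) = 0.2588, sin(-75 deg) = -0.9659
  joint[2] = (0.8716, -9.9619) + 4.6 * (0.2588, -0.9659) = (0.8716 + 1.1906, -9.9619 + -4.4433) = (2.0621, -14.4052)
End effector: (2.0621, -14.4052)

Answer: 2.0621 -14.4052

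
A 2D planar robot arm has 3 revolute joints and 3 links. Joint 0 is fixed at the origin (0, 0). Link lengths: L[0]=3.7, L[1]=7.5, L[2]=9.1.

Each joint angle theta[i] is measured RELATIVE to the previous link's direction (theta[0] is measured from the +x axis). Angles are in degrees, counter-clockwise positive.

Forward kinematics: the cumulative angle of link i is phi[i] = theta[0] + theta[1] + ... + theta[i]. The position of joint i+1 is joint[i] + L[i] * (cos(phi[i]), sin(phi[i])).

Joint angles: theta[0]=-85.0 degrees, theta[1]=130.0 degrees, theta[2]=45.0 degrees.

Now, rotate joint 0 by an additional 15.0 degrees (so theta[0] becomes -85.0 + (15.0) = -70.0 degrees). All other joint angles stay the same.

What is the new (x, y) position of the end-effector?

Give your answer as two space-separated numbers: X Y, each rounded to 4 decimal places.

Answer: 2.6602 11.8083

Derivation:
joint[0] = (0.0000, 0.0000)  (base)
link 0: phi[0] = -70 = -70 deg
  cos(-70 deg) = 0.3420, sin(-70 deg) = -0.9397
  joint[1] = (0.0000, 0.0000) + 3.7 * (0.3420, -0.9397) = (0.0000 + 1.2655, 0.0000 + -3.4769) = (1.2655, -3.4769)
link 1: phi[1] = -70 + 130 = 60 deg
  cos(60 deg) = 0.5000, sin(60 deg) = 0.8660
  joint[2] = (1.2655, -3.4769) + 7.5 * (0.5000, 0.8660) = (1.2655 + 3.7500, -3.4769 + 6.4952) = (5.0155, 3.0183)
link 2: phi[2] = -70 + 130 + 45 = 105 deg
  cos(105 deg) = -0.2588, sin(105 deg) = 0.9659
  joint[3] = (5.0155, 3.0183) + 9.1 * (-0.2588, 0.9659) = (5.0155 + -2.3553, 3.0183 + 8.7899) = (2.6602, 11.8083)
End effector: (2.6602, 11.8083)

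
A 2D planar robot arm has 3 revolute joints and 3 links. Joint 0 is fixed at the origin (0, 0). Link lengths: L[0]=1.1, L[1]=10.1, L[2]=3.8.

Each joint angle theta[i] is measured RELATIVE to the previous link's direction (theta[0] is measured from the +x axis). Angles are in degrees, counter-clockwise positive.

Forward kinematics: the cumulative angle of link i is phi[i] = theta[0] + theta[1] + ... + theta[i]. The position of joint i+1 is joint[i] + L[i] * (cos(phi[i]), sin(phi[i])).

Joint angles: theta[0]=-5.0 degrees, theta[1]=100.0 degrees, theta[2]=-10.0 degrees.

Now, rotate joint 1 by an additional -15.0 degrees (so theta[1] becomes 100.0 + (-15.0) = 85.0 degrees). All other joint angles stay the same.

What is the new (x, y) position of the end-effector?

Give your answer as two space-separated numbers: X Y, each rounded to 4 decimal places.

Answer: 4.1493 13.4215

Derivation:
joint[0] = (0.0000, 0.0000)  (base)
link 0: phi[0] = -5 = -5 deg
  cos(-5 deg) = 0.9962, sin(-5 deg) = -0.0872
  joint[1] = (0.0000, 0.0000) + 1.1 * (0.9962, -0.0872) = (0.0000 + 1.0958, 0.0000 + -0.0959) = (1.0958, -0.0959)
link 1: phi[1] = -5 + 85 = 80 deg
  cos(80 deg) = 0.1736, sin(80 deg) = 0.9848
  joint[2] = (1.0958, -0.0959) + 10.1 * (0.1736, 0.9848) = (1.0958 + 1.7538, -0.0959 + 9.9466) = (2.8497, 9.8507)
link 2: phi[2] = -5 + 85 + -10 = 70 deg
  cos(70 deg) = 0.3420, sin(70 deg) = 0.9397
  joint[3] = (2.8497, 9.8507) + 3.8 * (0.3420, 0.9397) = (2.8497 + 1.2997, 9.8507 + 3.5708) = (4.1493, 13.4215)
End effector: (4.1493, 13.4215)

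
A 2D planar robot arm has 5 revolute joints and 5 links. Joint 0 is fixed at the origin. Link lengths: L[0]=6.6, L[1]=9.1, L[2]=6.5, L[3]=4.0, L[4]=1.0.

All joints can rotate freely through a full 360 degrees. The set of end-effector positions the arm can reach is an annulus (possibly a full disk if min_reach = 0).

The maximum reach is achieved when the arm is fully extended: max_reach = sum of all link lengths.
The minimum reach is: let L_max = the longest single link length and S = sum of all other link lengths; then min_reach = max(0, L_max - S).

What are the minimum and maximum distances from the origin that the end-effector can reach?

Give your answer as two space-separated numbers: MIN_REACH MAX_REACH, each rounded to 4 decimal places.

Link lengths: [6.6, 9.1, 6.5, 4.0, 1.0]
max_reach = 6.6 + 9.1 + 6.5 + 4 + 1 = 27.2
L_max = max([6.6, 9.1, 6.5, 4.0, 1.0]) = 9.1
S (sum of others) = 27.2 - 9.1 = 18.1
min_reach = max(0, 9.1 - 18.1) = max(0, -9) = 0

Answer: 0.0000 27.2000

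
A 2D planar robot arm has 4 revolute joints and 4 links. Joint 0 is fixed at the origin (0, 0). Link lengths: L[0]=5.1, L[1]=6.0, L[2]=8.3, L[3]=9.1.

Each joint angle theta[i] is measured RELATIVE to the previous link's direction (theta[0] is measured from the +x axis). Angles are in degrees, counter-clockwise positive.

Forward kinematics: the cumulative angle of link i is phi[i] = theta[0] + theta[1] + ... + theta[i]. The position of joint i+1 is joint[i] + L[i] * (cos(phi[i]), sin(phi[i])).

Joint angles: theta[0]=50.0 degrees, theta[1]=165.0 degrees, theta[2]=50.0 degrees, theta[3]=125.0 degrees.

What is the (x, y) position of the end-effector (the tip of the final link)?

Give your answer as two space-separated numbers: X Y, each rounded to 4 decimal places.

joint[0] = (0.0000, 0.0000)  (base)
link 0: phi[0] = 50 = 50 deg
  cos(50 deg) = 0.6428, sin(50 deg) = 0.7660
  joint[1] = (0.0000, 0.0000) + 5.1 * (0.6428, 0.7660) = (0.0000 + 3.2782, 0.0000 + 3.9068) = (3.2782, 3.9068)
link 1: phi[1] = 50 + 165 = 215 deg
  cos(215 deg) = -0.8192, sin(215 deg) = -0.5736
  joint[2] = (3.2782, 3.9068) + 6 * (-0.8192, -0.5736) = (3.2782 + -4.9149, 3.9068 + -3.4415) = (-1.6367, 0.4654)
link 2: phi[2] = 50 + 165 + 50 = 265 deg
  cos(265 deg) = -0.0872, sin(265 deg) = -0.9962
  joint[3] = (-1.6367, 0.4654) + 8.3 * (-0.0872, -0.9962) = (-1.6367 + -0.7234, 0.4654 + -8.2684) = (-2.3601, -7.8030)
link 3: phi[3] = 50 + 165 + 50 + 125 = 390 deg
  cos(390 deg) = 0.8660, sin(390 deg) = 0.5000
  joint[4] = (-2.3601, -7.8030) + 9.1 * (0.8660, 0.5000) = (-2.3601 + 7.8808, -7.8030 + 4.5500) = (5.5207, -3.2530)
End effector: (5.5207, -3.2530)

Answer: 5.5207 -3.2530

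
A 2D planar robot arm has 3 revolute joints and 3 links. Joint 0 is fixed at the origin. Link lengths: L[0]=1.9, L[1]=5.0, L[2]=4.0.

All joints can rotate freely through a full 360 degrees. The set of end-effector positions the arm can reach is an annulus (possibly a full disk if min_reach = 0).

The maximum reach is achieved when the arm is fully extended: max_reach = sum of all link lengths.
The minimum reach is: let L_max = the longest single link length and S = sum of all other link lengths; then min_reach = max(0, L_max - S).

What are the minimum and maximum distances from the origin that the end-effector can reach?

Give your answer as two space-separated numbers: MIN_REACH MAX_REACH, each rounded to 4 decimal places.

Answer: 0.0000 10.9000

Derivation:
Link lengths: [1.9, 5.0, 4.0]
max_reach = 1.9 + 5 + 4 = 10.9
L_max = max([1.9, 5.0, 4.0]) = 5
S (sum of others) = 10.9 - 5 = 5.9
min_reach = max(0, 5 - 5.9) = max(0, -0.9) = 0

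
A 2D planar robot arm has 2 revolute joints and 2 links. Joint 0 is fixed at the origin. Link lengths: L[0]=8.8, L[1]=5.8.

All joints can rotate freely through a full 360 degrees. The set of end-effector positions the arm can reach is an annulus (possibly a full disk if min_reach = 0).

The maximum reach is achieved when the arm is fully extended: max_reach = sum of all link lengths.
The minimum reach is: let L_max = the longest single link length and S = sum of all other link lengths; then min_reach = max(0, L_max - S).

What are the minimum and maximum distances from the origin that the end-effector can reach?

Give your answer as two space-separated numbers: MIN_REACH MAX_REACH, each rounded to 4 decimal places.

Link lengths: [8.8, 5.8]
max_reach = 8.8 + 5.8 = 14.6
L_max = max([8.8, 5.8]) = 8.8
S (sum of others) = 14.6 - 8.8 = 5.8
min_reach = max(0, 8.8 - 5.8) = max(0, 3) = 3

Answer: 3.0000 14.6000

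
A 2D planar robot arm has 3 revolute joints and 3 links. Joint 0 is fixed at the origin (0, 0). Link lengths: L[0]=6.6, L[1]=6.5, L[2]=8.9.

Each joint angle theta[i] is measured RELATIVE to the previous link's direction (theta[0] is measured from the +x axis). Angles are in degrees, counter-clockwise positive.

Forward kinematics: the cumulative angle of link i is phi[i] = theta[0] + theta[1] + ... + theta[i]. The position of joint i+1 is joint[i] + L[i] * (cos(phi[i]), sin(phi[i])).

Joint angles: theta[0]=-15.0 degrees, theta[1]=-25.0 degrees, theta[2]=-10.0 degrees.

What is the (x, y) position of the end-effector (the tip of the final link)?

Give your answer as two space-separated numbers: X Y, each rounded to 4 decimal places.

joint[0] = (0.0000, 0.0000)  (base)
link 0: phi[0] = -15 = -15 deg
  cos(-15 deg) = 0.9659, sin(-15 deg) = -0.2588
  joint[1] = (0.0000, 0.0000) + 6.6 * (0.9659, -0.2588) = (0.0000 + 6.3751, 0.0000 + -1.7082) = (6.3751, -1.7082)
link 1: phi[1] = -15 + -25 = -40 deg
  cos(-40 deg) = 0.7660, sin(-40 deg) = -0.6428
  joint[2] = (6.3751, -1.7082) + 6.5 * (0.7660, -0.6428) = (6.3751 + 4.9793, -1.7082 + -4.1781) = (11.3544, -5.8863)
link 2: phi[2] = -15 + -25 + -10 = -50 deg
  cos(-50 deg) = 0.6428, sin(-50 deg) = -0.7660
  joint[3] = (11.3544, -5.8863) + 8.9 * (0.6428, -0.7660) = (11.3544 + 5.7208, -5.8863 + -6.8178) = (17.0752, -12.7041)
End effector: (17.0752, -12.7041)

Answer: 17.0752 -12.7041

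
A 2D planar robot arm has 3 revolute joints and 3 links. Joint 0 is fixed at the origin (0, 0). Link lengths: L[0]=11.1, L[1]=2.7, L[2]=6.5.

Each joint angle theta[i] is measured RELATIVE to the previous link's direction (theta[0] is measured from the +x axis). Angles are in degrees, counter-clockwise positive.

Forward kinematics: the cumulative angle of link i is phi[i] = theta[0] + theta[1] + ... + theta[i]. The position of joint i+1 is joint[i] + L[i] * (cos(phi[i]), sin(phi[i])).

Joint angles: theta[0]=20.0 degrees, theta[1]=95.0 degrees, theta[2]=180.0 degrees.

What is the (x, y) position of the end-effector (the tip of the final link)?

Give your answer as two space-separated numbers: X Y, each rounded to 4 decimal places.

Answer: 12.0365 0.3525

Derivation:
joint[0] = (0.0000, 0.0000)  (base)
link 0: phi[0] = 20 = 20 deg
  cos(20 deg) = 0.9397, sin(20 deg) = 0.3420
  joint[1] = (0.0000, 0.0000) + 11.1 * (0.9397, 0.3420) = (0.0000 + 10.4306, 0.0000 + 3.7964) = (10.4306, 3.7964)
link 1: phi[1] = 20 + 95 = 115 deg
  cos(115 deg) = -0.4226, sin(115 deg) = 0.9063
  joint[2] = (10.4306, 3.7964) + 2.7 * (-0.4226, 0.9063) = (10.4306 + -1.1411, 3.7964 + 2.4470) = (9.2895, 6.2435)
link 2: phi[2] = 20 + 95 + 180 = 295 deg
  cos(295 deg) = 0.4226, sin(295 deg) = -0.9063
  joint[3] = (9.2895, 6.2435) + 6.5 * (0.4226, -0.9063) = (9.2895 + 2.7470, 6.2435 + -5.8910) = (12.0365, 0.3525)
End effector: (12.0365, 0.3525)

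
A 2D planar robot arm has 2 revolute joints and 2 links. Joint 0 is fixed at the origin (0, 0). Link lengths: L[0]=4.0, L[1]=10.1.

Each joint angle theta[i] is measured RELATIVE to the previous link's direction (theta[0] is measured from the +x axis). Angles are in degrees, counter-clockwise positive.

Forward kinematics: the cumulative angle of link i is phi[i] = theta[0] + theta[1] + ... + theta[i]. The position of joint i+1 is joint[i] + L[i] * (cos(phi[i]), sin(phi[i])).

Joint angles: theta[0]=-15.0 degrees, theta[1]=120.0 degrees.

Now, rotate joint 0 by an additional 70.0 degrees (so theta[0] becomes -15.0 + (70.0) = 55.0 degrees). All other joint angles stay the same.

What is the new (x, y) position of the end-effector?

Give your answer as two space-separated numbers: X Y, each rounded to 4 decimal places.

joint[0] = (0.0000, 0.0000)  (base)
link 0: phi[0] = 55 = 55 deg
  cos(55 deg) = 0.5736, sin(55 deg) = 0.8192
  joint[1] = (0.0000, 0.0000) + 4 * (0.5736, 0.8192) = (0.0000 + 2.2943, 0.0000 + 3.2766) = (2.2943, 3.2766)
link 1: phi[1] = 55 + 120 = 175 deg
  cos(175 deg) = -0.9962, sin(175 deg) = 0.0872
  joint[2] = (2.2943, 3.2766) + 10.1 * (-0.9962, 0.0872) = (2.2943 + -10.0616, 3.2766 + 0.8803) = (-7.7673, 4.1569)
End effector: (-7.7673, 4.1569)

Answer: -7.7673 4.1569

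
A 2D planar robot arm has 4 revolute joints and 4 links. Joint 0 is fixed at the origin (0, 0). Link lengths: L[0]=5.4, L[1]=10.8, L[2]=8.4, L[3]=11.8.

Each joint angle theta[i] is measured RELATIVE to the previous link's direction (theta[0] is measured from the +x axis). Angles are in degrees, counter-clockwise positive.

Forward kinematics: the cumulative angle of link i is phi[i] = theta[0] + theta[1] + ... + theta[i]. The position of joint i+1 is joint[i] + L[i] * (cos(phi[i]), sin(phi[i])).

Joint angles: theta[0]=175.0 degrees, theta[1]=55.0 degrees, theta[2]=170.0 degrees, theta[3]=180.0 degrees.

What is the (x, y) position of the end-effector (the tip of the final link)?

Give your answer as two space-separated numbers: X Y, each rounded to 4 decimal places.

joint[0] = (0.0000, 0.0000)  (base)
link 0: phi[0] = 175 = 175 deg
  cos(175 deg) = -0.9962, sin(175 deg) = 0.0872
  joint[1] = (0.0000, 0.0000) + 5.4 * (-0.9962, 0.0872) = (0.0000 + -5.3795, 0.0000 + 0.4706) = (-5.3795, 0.4706)
link 1: phi[1] = 175 + 55 = 230 deg
  cos(230 deg) = -0.6428, sin(230 deg) = -0.7660
  joint[2] = (-5.3795, 0.4706) + 10.8 * (-0.6428, -0.7660) = (-5.3795 + -6.9421, 0.4706 + -8.2733) = (-12.3216, -7.8026)
link 2: phi[2] = 175 + 55 + 170 = 400 deg
  cos(400 deg) = 0.7660, sin(400 deg) = 0.6428
  joint[3] = (-12.3216, -7.8026) + 8.4 * (0.7660, 0.6428) = (-12.3216 + 6.4348, -7.8026 + 5.3994) = (-5.8868, -2.4032)
link 3: phi[3] = 175 + 55 + 170 + 180 = 580 deg
  cos(580 deg) = -0.7660, sin(580 deg) = -0.6428
  joint[4] = (-5.8868, -2.4032) + 11.8 * (-0.7660, -0.6428) = (-5.8868 + -9.0393, -2.4032 + -7.5849) = (-14.9261, -9.9881)
End effector: (-14.9261, -9.9881)

Answer: -14.9261 -9.9881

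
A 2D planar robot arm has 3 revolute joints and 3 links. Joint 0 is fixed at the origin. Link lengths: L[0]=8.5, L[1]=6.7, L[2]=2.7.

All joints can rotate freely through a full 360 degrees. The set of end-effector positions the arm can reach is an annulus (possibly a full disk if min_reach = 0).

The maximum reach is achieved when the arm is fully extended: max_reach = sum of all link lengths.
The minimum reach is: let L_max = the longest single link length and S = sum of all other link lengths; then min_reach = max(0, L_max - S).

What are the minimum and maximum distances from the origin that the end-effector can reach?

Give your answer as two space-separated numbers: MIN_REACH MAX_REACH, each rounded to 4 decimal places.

Answer: 0.0000 17.9000

Derivation:
Link lengths: [8.5, 6.7, 2.7]
max_reach = 8.5 + 6.7 + 2.7 = 17.9
L_max = max([8.5, 6.7, 2.7]) = 8.5
S (sum of others) = 17.9 - 8.5 = 9.4
min_reach = max(0, 8.5 - 9.4) = max(0, -0.9) = 0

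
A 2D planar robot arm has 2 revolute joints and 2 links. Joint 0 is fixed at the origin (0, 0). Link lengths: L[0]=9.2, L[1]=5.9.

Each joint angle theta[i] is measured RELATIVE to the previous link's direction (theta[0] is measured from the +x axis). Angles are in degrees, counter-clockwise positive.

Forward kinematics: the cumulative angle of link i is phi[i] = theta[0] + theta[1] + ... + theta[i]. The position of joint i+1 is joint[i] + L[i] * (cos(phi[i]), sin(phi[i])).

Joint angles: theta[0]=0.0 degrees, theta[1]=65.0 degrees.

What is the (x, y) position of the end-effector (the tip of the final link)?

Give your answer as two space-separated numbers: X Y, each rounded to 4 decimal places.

Answer: 11.6934 5.3472

Derivation:
joint[0] = (0.0000, 0.0000)  (base)
link 0: phi[0] = 0 = 0 deg
  cos(0 deg) = 1.0000, sin(0 deg) = 0.0000
  joint[1] = (0.0000, 0.0000) + 9.2 * (1.0000, 0.0000) = (0.0000 + 9.2000, 0.0000 + 0.0000) = (9.2000, 0.0000)
link 1: phi[1] = 0 + 65 = 65 deg
  cos(65 deg) = 0.4226, sin(65 deg) = 0.9063
  joint[2] = (9.2000, 0.0000) + 5.9 * (0.4226, 0.9063) = (9.2000 + 2.4934, 0.0000 + 5.3472) = (11.6934, 5.3472)
End effector: (11.6934, 5.3472)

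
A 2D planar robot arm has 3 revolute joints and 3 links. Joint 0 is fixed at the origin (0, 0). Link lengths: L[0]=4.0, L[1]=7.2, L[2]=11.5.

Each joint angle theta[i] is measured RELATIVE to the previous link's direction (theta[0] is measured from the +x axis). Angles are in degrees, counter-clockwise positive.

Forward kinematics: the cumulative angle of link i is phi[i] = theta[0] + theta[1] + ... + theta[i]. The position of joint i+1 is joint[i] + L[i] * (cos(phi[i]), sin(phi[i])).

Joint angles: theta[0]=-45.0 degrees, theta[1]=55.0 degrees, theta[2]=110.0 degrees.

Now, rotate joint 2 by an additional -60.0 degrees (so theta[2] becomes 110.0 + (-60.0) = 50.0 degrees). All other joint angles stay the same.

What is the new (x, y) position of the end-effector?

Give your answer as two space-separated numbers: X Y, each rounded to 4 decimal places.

Answer: 15.6690 8.3811

Derivation:
joint[0] = (0.0000, 0.0000)  (base)
link 0: phi[0] = -45 = -45 deg
  cos(-45 deg) = 0.7071, sin(-45 deg) = -0.7071
  joint[1] = (0.0000, 0.0000) + 4 * (0.7071, -0.7071) = (0.0000 + 2.8284, 0.0000 + -2.8284) = (2.8284, -2.8284)
link 1: phi[1] = -45 + 55 = 10 deg
  cos(10 deg) = 0.9848, sin(10 deg) = 0.1736
  joint[2] = (2.8284, -2.8284) + 7.2 * (0.9848, 0.1736) = (2.8284 + 7.0906, -2.8284 + 1.2503) = (9.9190, -1.5782)
link 2: phi[2] = -45 + 55 + 50 = 60 deg
  cos(60 deg) = 0.5000, sin(60 deg) = 0.8660
  joint[3] = (9.9190, -1.5782) + 11.5 * (0.5000, 0.8660) = (9.9190 + 5.7500, -1.5782 + 9.9593) = (15.6690, 8.3811)
End effector: (15.6690, 8.3811)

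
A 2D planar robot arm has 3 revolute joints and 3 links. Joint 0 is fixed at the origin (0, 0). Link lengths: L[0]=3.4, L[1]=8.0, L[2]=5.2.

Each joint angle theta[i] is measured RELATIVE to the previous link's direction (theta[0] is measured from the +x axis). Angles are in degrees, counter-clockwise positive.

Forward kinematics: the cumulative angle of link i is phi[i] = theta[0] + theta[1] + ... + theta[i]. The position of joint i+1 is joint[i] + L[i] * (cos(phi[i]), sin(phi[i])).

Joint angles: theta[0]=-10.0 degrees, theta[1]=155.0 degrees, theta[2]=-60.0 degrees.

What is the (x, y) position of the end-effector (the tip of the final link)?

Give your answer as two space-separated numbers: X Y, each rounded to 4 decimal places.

joint[0] = (0.0000, 0.0000)  (base)
link 0: phi[0] = -10 = -10 deg
  cos(-10 deg) = 0.9848, sin(-10 deg) = -0.1736
  joint[1] = (0.0000, 0.0000) + 3.4 * (0.9848, -0.1736) = (0.0000 + 3.3483, 0.0000 + -0.5904) = (3.3483, -0.5904)
link 1: phi[1] = -10 + 155 = 145 deg
  cos(145 deg) = -0.8192, sin(145 deg) = 0.5736
  joint[2] = (3.3483, -0.5904) + 8 * (-0.8192, 0.5736) = (3.3483 + -6.5532, -0.5904 + 4.5886) = (-3.2049, 3.9982)
link 2: phi[2] = -10 + 155 + -60 = 85 deg
  cos(85 deg) = 0.0872, sin(85 deg) = 0.9962
  joint[3] = (-3.2049, 3.9982) + 5.2 * (0.0872, 0.9962) = (-3.2049 + 0.4532, 3.9982 + 5.1802) = (-2.7517, 9.1784)
End effector: (-2.7517, 9.1784)

Answer: -2.7517 9.1784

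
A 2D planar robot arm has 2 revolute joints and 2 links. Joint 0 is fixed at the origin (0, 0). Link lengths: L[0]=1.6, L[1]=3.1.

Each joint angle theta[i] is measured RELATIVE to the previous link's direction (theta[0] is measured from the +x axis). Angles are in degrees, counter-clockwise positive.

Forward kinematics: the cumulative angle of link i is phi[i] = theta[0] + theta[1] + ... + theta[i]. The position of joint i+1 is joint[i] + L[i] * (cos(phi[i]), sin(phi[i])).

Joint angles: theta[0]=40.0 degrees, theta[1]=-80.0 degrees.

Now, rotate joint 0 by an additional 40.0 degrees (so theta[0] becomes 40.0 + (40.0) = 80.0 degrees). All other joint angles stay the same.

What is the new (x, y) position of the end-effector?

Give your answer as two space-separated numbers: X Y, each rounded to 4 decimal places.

Answer: 3.3778 1.5757

Derivation:
joint[0] = (0.0000, 0.0000)  (base)
link 0: phi[0] = 80 = 80 deg
  cos(80 deg) = 0.1736, sin(80 deg) = 0.9848
  joint[1] = (0.0000, 0.0000) + 1.6 * (0.1736, 0.9848) = (0.0000 + 0.2778, 0.0000 + 1.5757) = (0.2778, 1.5757)
link 1: phi[1] = 80 + -80 = 0 deg
  cos(0 deg) = 1.0000, sin(0 deg) = 0.0000
  joint[2] = (0.2778, 1.5757) + 3.1 * (1.0000, 0.0000) = (0.2778 + 3.1000, 1.5757 + 0.0000) = (3.3778, 1.5757)
End effector: (3.3778, 1.5757)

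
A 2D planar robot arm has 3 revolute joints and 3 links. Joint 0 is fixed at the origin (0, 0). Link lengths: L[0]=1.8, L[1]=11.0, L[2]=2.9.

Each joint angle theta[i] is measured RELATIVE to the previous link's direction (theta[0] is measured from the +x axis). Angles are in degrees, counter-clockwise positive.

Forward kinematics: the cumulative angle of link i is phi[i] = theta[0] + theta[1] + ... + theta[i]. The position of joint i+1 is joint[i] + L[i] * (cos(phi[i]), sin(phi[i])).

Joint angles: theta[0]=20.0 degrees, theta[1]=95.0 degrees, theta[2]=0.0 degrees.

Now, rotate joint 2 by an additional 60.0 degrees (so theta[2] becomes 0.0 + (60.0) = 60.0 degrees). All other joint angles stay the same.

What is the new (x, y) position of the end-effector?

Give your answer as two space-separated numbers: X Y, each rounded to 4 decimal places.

joint[0] = (0.0000, 0.0000)  (base)
link 0: phi[0] = 20 = 20 deg
  cos(20 deg) = 0.9397, sin(20 deg) = 0.3420
  joint[1] = (0.0000, 0.0000) + 1.8 * (0.9397, 0.3420) = (0.0000 + 1.6914, 0.0000 + 0.6156) = (1.6914, 0.6156)
link 1: phi[1] = 20 + 95 = 115 deg
  cos(115 deg) = -0.4226, sin(115 deg) = 0.9063
  joint[2] = (1.6914, 0.6156) + 11 * (-0.4226, 0.9063) = (1.6914 + -4.6488, 0.6156 + 9.9694) = (-2.9574, 10.5850)
link 2: phi[2] = 20 + 95 + 60 = 175 deg
  cos(175 deg) = -0.9962, sin(175 deg) = 0.0872
  joint[3] = (-2.9574, 10.5850) + 2.9 * (-0.9962, 0.0872) = (-2.9574 + -2.8890, 10.5850 + 0.2528) = (-5.8463, 10.8378)
End effector: (-5.8463, 10.8378)

Answer: -5.8463 10.8378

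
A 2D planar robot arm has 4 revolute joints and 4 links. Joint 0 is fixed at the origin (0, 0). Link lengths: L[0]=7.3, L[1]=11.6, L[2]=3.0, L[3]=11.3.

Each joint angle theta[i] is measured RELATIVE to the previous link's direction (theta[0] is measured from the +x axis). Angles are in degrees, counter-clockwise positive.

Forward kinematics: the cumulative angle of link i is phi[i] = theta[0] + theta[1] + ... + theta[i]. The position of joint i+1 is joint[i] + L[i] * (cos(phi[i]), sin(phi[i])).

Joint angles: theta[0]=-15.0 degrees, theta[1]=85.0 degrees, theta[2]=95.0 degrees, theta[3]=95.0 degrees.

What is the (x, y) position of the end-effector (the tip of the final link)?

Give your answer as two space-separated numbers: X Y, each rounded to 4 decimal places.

Answer: 6.1587 -1.3408

Derivation:
joint[0] = (0.0000, 0.0000)  (base)
link 0: phi[0] = -15 = -15 deg
  cos(-15 deg) = 0.9659, sin(-15 deg) = -0.2588
  joint[1] = (0.0000, 0.0000) + 7.3 * (0.9659, -0.2588) = (0.0000 + 7.0513, 0.0000 + -1.8894) = (7.0513, -1.8894)
link 1: phi[1] = -15 + 85 = 70 deg
  cos(70 deg) = 0.3420, sin(70 deg) = 0.9397
  joint[2] = (7.0513, -1.8894) + 11.6 * (0.3420, 0.9397) = (7.0513 + 3.9674, -1.8894 + 10.9004) = (11.0187, 9.0111)
link 2: phi[2] = -15 + 85 + 95 = 165 deg
  cos(165 deg) = -0.9659, sin(165 deg) = 0.2588
  joint[3] = (11.0187, 9.0111) + 3 * (-0.9659, 0.2588) = (11.0187 + -2.8978, 9.0111 + 0.7765) = (8.1209, 9.7875)
link 3: phi[3] = -15 + 85 + 95 + 95 = 260 deg
  cos(260 deg) = -0.1736, sin(260 deg) = -0.9848
  joint[4] = (8.1209, 9.7875) + 11.3 * (-0.1736, -0.9848) = (8.1209 + -1.9622, 9.7875 + -11.1283) = (6.1587, -1.3408)
End effector: (6.1587, -1.3408)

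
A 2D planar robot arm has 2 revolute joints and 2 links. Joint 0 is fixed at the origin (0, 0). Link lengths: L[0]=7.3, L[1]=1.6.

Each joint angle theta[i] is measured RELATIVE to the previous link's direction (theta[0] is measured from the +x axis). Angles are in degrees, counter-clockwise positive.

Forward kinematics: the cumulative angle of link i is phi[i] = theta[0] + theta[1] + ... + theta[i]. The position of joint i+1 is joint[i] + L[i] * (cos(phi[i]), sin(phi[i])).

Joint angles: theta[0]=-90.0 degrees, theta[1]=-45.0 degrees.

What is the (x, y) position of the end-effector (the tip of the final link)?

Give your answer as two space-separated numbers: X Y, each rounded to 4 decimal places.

Answer: -1.1314 -8.4314

Derivation:
joint[0] = (0.0000, 0.0000)  (base)
link 0: phi[0] = -90 = -90 deg
  cos(-90 deg) = 0.0000, sin(-90 deg) = -1.0000
  joint[1] = (0.0000, 0.0000) + 7.3 * (0.0000, -1.0000) = (0.0000 + 0.0000, 0.0000 + -7.3000) = (0.0000, -7.3000)
link 1: phi[1] = -90 + -45 = -135 deg
  cos(-135 deg) = -0.7071, sin(-135 deg) = -0.7071
  joint[2] = (0.0000, -7.3000) + 1.6 * (-0.7071, -0.7071) = (0.0000 + -1.1314, -7.3000 + -1.1314) = (-1.1314, -8.4314)
End effector: (-1.1314, -8.4314)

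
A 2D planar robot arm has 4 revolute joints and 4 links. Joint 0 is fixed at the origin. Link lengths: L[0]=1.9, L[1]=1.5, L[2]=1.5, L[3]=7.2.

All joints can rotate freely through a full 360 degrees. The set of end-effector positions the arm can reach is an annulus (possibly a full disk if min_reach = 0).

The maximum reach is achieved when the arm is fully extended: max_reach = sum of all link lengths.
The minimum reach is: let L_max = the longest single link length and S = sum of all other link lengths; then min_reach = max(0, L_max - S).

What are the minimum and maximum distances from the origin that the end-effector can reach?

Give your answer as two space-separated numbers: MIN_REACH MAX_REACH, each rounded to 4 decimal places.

Answer: 2.3000 12.1000

Derivation:
Link lengths: [1.9, 1.5, 1.5, 7.2]
max_reach = 1.9 + 1.5 + 1.5 + 7.2 = 12.1
L_max = max([1.9, 1.5, 1.5, 7.2]) = 7.2
S (sum of others) = 12.1 - 7.2 = 4.9
min_reach = max(0, 7.2 - 4.9) = max(0, 2.3) = 2.3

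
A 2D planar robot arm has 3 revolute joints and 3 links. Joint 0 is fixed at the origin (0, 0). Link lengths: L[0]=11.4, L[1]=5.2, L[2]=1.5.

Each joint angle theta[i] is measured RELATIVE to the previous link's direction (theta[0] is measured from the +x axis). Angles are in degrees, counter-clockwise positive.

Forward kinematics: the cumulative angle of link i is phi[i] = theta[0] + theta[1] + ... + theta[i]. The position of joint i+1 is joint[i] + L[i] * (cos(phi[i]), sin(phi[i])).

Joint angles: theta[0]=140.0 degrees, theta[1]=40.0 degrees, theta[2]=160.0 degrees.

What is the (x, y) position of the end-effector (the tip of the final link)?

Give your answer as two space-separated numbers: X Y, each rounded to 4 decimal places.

Answer: -12.5234 6.8147

Derivation:
joint[0] = (0.0000, 0.0000)  (base)
link 0: phi[0] = 140 = 140 deg
  cos(140 deg) = -0.7660, sin(140 deg) = 0.6428
  joint[1] = (0.0000, 0.0000) + 11.4 * (-0.7660, 0.6428) = (0.0000 + -8.7329, 0.0000 + 7.3278) = (-8.7329, 7.3278)
link 1: phi[1] = 140 + 40 = 180 deg
  cos(180 deg) = -1.0000, sin(180 deg) = 0.0000
  joint[2] = (-8.7329, 7.3278) + 5.2 * (-1.0000, 0.0000) = (-8.7329 + -5.2000, 7.3278 + 0.0000) = (-13.9329, 7.3278)
link 2: phi[2] = 140 + 40 + 160 = 340 deg
  cos(340 deg) = 0.9397, sin(340 deg) = -0.3420
  joint[3] = (-13.9329, 7.3278) + 1.5 * (0.9397, -0.3420) = (-13.9329 + 1.4095, 7.3278 + -0.5130) = (-12.5234, 6.8147)
End effector: (-12.5234, 6.8147)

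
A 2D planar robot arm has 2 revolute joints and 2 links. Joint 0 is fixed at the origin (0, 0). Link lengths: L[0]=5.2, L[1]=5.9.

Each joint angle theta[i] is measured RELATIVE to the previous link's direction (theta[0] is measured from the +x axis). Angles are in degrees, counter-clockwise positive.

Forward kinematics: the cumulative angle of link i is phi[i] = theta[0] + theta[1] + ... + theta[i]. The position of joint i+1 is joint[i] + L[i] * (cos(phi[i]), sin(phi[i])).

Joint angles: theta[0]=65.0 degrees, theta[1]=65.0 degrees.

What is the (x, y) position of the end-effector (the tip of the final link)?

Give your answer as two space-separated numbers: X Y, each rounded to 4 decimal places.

Answer: -1.5948 9.2325

Derivation:
joint[0] = (0.0000, 0.0000)  (base)
link 0: phi[0] = 65 = 65 deg
  cos(65 deg) = 0.4226, sin(65 deg) = 0.9063
  joint[1] = (0.0000, 0.0000) + 5.2 * (0.4226, 0.9063) = (0.0000 + 2.1976, 0.0000 + 4.7128) = (2.1976, 4.7128)
link 1: phi[1] = 65 + 65 = 130 deg
  cos(130 deg) = -0.6428, sin(130 deg) = 0.7660
  joint[2] = (2.1976, 4.7128) + 5.9 * (-0.6428, 0.7660) = (2.1976 + -3.7924, 4.7128 + 4.5197) = (-1.5948, 9.2325)
End effector: (-1.5948, 9.2325)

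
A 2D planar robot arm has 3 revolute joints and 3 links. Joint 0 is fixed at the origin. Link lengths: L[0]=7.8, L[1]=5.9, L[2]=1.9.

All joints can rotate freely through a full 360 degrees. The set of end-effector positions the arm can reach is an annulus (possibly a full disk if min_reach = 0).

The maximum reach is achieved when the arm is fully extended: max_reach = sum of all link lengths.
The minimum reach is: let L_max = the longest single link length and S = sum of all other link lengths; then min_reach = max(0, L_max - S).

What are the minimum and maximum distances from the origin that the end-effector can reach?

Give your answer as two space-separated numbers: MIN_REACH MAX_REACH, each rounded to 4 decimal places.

Answer: 0.0000 15.6000

Derivation:
Link lengths: [7.8, 5.9, 1.9]
max_reach = 7.8 + 5.9 + 1.9 = 15.6
L_max = max([7.8, 5.9, 1.9]) = 7.8
S (sum of others) = 15.6 - 7.8 = 7.8
min_reach = max(0, 7.8 - 7.8) = max(0, 0) = 0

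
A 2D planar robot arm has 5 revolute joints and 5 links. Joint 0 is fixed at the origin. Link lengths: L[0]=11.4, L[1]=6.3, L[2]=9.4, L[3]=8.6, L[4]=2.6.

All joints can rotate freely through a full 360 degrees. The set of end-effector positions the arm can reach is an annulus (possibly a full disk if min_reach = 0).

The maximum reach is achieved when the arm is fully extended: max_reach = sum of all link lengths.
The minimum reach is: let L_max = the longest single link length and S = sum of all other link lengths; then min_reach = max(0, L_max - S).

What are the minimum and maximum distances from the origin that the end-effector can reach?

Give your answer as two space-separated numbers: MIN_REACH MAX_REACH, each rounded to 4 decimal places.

Link lengths: [11.4, 6.3, 9.4, 8.6, 2.6]
max_reach = 11.4 + 6.3 + 9.4 + 8.6 + 2.6 = 38.3
L_max = max([11.4, 6.3, 9.4, 8.6, 2.6]) = 11.4
S (sum of others) = 38.3 - 11.4 = 26.9
min_reach = max(0, 11.4 - 26.9) = max(0, -15.5) = 0

Answer: 0.0000 38.3000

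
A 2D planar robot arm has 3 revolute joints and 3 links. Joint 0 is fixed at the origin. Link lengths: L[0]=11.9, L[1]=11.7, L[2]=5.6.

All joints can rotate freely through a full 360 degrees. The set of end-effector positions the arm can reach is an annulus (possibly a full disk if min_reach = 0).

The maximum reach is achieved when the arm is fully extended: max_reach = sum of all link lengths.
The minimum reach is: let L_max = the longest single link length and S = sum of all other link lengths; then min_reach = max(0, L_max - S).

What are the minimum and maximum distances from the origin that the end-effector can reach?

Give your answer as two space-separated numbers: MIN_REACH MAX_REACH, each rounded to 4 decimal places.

Link lengths: [11.9, 11.7, 5.6]
max_reach = 11.9 + 11.7 + 5.6 = 29.2
L_max = max([11.9, 11.7, 5.6]) = 11.9
S (sum of others) = 29.2 - 11.9 = 17.3
min_reach = max(0, 11.9 - 17.3) = max(0, -5.4) = 0

Answer: 0.0000 29.2000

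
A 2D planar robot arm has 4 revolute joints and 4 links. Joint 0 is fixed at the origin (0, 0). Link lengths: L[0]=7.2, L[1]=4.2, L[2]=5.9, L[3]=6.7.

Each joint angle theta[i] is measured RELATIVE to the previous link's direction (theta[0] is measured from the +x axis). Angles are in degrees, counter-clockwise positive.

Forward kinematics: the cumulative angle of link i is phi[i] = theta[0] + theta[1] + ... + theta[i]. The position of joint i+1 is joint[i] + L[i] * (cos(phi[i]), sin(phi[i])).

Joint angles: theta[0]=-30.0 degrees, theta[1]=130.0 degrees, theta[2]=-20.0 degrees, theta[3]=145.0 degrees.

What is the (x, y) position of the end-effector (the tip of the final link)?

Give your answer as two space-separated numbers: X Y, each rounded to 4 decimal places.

Answer: 1.7930 1.6089

Derivation:
joint[0] = (0.0000, 0.0000)  (base)
link 0: phi[0] = -30 = -30 deg
  cos(-30 deg) = 0.8660, sin(-30 deg) = -0.5000
  joint[1] = (0.0000, 0.0000) + 7.2 * (0.8660, -0.5000) = (0.0000 + 6.2354, 0.0000 + -3.6000) = (6.2354, -3.6000)
link 1: phi[1] = -30 + 130 = 100 deg
  cos(100 deg) = -0.1736, sin(100 deg) = 0.9848
  joint[2] = (6.2354, -3.6000) + 4.2 * (-0.1736, 0.9848) = (6.2354 + -0.7293, -3.6000 + 4.1362) = (5.5061, 0.5362)
link 2: phi[2] = -30 + 130 + -20 = 80 deg
  cos(80 deg) = 0.1736, sin(80 deg) = 0.9848
  joint[3] = (5.5061, 0.5362) + 5.9 * (0.1736, 0.9848) = (5.5061 + 1.0245, 0.5362 + 5.8104) = (6.5306, 6.3466)
link 3: phi[3] = -30 + 130 + -20 + 145 = 225 deg
  cos(225 deg) = -0.7071, sin(225 deg) = -0.7071
  joint[4] = (6.5306, 6.3466) + 6.7 * (-0.7071, -0.7071) = (6.5306 + -4.7376, 6.3466 + -4.7376) = (1.7930, 1.6089)
End effector: (1.7930, 1.6089)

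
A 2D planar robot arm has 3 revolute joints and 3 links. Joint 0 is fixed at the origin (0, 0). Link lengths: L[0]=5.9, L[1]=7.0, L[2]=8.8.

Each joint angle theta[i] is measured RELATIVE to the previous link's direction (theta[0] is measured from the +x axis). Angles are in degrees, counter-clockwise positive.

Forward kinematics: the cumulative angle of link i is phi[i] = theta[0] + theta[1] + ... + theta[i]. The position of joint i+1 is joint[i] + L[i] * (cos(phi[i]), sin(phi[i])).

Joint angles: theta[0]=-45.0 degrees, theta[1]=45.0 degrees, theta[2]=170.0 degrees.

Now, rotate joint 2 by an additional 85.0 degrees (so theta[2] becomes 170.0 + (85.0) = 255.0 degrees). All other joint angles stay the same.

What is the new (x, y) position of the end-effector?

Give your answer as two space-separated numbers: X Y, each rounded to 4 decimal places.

joint[0] = (0.0000, 0.0000)  (base)
link 0: phi[0] = -45 = -45 deg
  cos(-45 deg) = 0.7071, sin(-45 deg) = -0.7071
  joint[1] = (0.0000, 0.0000) + 5.9 * (0.7071, -0.7071) = (0.0000 + 4.1719, 0.0000 + -4.1719) = (4.1719, -4.1719)
link 1: phi[1] = -45 + 45 = 0 deg
  cos(0 deg) = 1.0000, sin(0 deg) = 0.0000
  joint[2] = (4.1719, -4.1719) + 7 * (1.0000, 0.0000) = (4.1719 + 7.0000, -4.1719 + 0.0000) = (11.1719, -4.1719)
link 2: phi[2] = -45 + 45 + 255 = 255 deg
  cos(255 deg) = -0.2588, sin(255 deg) = -0.9659
  joint[3] = (11.1719, -4.1719) + 8.8 * (-0.2588, -0.9659) = (11.1719 + -2.2776, -4.1719 + -8.5001) = (8.8943, -12.6721)
End effector: (8.8943, -12.6721)

Answer: 8.8943 -12.6721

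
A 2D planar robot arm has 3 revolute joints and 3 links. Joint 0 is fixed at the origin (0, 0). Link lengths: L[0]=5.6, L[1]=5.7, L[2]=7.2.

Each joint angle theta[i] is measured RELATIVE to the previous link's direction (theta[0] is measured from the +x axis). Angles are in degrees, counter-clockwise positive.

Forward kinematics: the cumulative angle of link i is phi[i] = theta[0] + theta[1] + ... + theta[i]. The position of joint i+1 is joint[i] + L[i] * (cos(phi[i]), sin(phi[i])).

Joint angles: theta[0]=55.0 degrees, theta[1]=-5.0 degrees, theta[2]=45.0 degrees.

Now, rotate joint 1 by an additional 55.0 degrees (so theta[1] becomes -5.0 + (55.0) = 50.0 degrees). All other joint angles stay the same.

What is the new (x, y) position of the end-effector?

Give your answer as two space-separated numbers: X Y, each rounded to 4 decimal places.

joint[0] = (0.0000, 0.0000)  (base)
link 0: phi[0] = 55 = 55 deg
  cos(55 deg) = 0.5736, sin(55 deg) = 0.8192
  joint[1] = (0.0000, 0.0000) + 5.6 * (0.5736, 0.8192) = (0.0000 + 3.2120, 0.0000 + 4.5873) = (3.2120, 4.5873)
link 1: phi[1] = 55 + 50 = 105 deg
  cos(105 deg) = -0.2588, sin(105 deg) = 0.9659
  joint[2] = (3.2120, 4.5873) + 5.7 * (-0.2588, 0.9659) = (3.2120 + -1.4753, 4.5873 + 5.5058) = (1.7368, 10.0930)
link 2: phi[2] = 55 + 50 + 45 = 150 deg
  cos(150 deg) = -0.8660, sin(150 deg) = 0.5000
  joint[3] = (1.7368, 10.0930) + 7.2 * (-0.8660, 0.5000) = (1.7368 + -6.2354, 10.0930 + 3.6000) = (-4.4986, 13.6930)
End effector: (-4.4986, 13.6930)

Answer: -4.4986 13.6930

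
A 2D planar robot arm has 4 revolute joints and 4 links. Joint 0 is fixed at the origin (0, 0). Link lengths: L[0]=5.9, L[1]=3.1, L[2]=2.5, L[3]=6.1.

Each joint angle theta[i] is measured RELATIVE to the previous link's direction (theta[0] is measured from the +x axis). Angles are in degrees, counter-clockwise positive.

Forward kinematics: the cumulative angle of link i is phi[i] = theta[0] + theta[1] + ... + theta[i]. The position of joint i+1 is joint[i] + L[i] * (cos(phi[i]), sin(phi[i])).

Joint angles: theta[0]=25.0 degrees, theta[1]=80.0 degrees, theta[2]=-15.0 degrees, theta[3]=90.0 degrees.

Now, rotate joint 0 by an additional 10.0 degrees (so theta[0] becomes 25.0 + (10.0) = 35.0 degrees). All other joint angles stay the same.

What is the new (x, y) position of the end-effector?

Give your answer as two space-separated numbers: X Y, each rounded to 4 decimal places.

Answer: -2.9186 7.5964

Derivation:
joint[0] = (0.0000, 0.0000)  (base)
link 0: phi[0] = 35 = 35 deg
  cos(35 deg) = 0.8192, sin(35 deg) = 0.5736
  joint[1] = (0.0000, 0.0000) + 5.9 * (0.8192, 0.5736) = (0.0000 + 4.8330, 0.0000 + 3.3841) = (4.8330, 3.3841)
link 1: phi[1] = 35 + 80 = 115 deg
  cos(115 deg) = -0.4226, sin(115 deg) = 0.9063
  joint[2] = (4.8330, 3.3841) + 3.1 * (-0.4226, 0.9063) = (4.8330 + -1.3101, 3.3841 + 2.8096) = (3.5229, 6.1937)
link 2: phi[2] = 35 + 80 + -15 = 100 deg
  cos(100 deg) = -0.1736, sin(100 deg) = 0.9848
  joint[3] = (3.5229, 6.1937) + 2.5 * (-0.1736, 0.9848) = (3.5229 + -0.4341, 6.1937 + 2.4620) = (3.0888, 8.6557)
link 3: phi[3] = 35 + 80 + -15 + 90 = 190 deg
  cos(190 deg) = -0.9848, sin(190 deg) = -0.1736
  joint[4] = (3.0888, 8.6557) + 6.1 * (-0.9848, -0.1736) = (3.0888 + -6.0073, 8.6557 + -1.0593) = (-2.9186, 7.5964)
End effector: (-2.9186, 7.5964)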